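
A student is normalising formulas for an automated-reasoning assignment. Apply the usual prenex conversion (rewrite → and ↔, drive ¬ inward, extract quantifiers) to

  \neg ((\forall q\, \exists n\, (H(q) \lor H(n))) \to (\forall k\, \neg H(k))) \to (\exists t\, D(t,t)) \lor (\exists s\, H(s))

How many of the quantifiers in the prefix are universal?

Eliminate → and ↔ using ¬ and ∨.
  \neg \neg (\neg (\forall q\, \exists n\, (H(q) \lor H(n))) \lor (\forall k\, \neg H(k))) \lor (\exists t\, D(t,t)) \lor (\exists s\, H(s))
Drive negations inward (¬∀x A ≡ ∃x ¬A, ¬∃x A ≡ ∀x ¬A, De Morgan for ∧/∨):
  (\exists q\, \forall n\, (\neg H(q) \land \neg H(n))) \lor (\forall k\, \neg H(k)) \lor (\exists t\, D(t,t)) \lor (\exists s\, H(s))
All bound variables are already distinct, so no renaming is needed.
Finally move all quantifiers to the prefix:
  \exists q\, \forall n\, \forall k\, \exists t\, \exists s\, (\neg H(q) \land \neg H(n) \lor \neg H(k) \lor D(t,t) \lor H(s))
The prefix is \exists q \forall n \forall k \exists t \exists s: 2 universal, 3 existential.

2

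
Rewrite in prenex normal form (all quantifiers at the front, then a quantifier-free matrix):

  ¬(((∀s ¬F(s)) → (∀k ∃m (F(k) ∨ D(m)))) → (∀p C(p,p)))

∃s ∀k ∃m ∃p ((F(s) ∨ F(k) ∨ D(m)) ∧ ¬C(p,p))

First replace A → B with ¬A ∨ B.
  ¬(¬(¬(∀s ¬F(s)) ∨ (∀k ∃m (F(k) ∨ D(m)))) ∨ (∀p C(p,p)))
Drive negations inward (¬∀x A ≡ ∃x ¬A, ¬∃x A ≡ ∀x ¬A, De Morgan for ∧/∨):
  ((∃s F(s)) ∨ (∀k ∃m (F(k) ∨ D(m)))) ∧ (∃p ¬C(p,p))
All bound variables are already distinct, so no renaming is needed.
Extract every quantifier outward, since the variables are now distinct and don't occur free across branches:
  ∃s ∀k ∃m ∃p ((F(s) ∨ F(k) ∨ D(m)) ∧ ¬C(p,p))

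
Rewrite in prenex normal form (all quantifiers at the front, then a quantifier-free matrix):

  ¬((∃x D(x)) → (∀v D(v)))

Rewrite implications/biconditionals: A → B as ¬A ∨ B.
  ¬(¬(∃x D(x)) ∨ (∀v D(v)))
Push ¬ through the quantifiers and connectives to reach negation normal form:
  (∃x D(x)) ∧ (∃v ¬D(v))
Finally move all quantifiers to the prefix:
  ∃x ∃v (D(x) ∧ ¬D(v))

∃x ∃v (D(x) ∧ ¬D(v))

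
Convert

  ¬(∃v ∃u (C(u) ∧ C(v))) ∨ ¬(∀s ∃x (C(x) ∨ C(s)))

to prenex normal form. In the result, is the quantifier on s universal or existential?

Push ¬ through the quantifiers and connectives to reach negation normal form:
  (∀v ∀u (¬C(u) ∨ ¬C(v))) ∨ (∃s ∀x (¬C(x) ∧ ¬C(s)))
All bound variables are already distinct, so no renaming is needed.
Pull the quantifiers to the front (each side's bound variable is not free in the other side):
  ∀v ∀u ∃s ∀x (¬C(u) ∨ ¬C(v) ∨ ¬C(x) ∧ ¬C(s))
The quantifier ∀s sits under an odd number of negations, so it flips to ∃s.

existential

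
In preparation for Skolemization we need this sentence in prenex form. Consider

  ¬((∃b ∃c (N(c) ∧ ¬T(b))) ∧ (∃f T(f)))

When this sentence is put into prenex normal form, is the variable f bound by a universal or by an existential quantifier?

universal

Drive negations inward (¬∀x A ≡ ∃x ¬A, ¬∃x A ≡ ∀x ¬A, De Morgan for ∧/∨):
  (∀b ∀c (¬N(c) ∨ T(b))) ∨ (∀f ¬T(f))
All bound variables are already distinct, so no renaming is needed.
Pull the quantifiers to the front (each side's bound variable is not free in the other side):
  ∀b ∀c ∀f (¬N(c) ∨ T(b) ∨ ¬T(f))
The quantifier ∃f sits under an odd number of negations, so it flips to ∀f.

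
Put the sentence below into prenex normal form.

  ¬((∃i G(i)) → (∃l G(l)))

∃i ∀l (G(i) ∧ ¬G(l))

Rewrite implications/biconditionals: A → B as ¬A ∨ B.
  ¬(¬(∃i G(i)) ∨ (∃l G(l)))
Move each ¬ inward, flipping quantifiers it crosses:
  (∃i G(i)) ∧ (∀l ¬G(l))
Pull the quantifiers to the front (each side's bound variable is not free in the other side):
  ∃i ∀l (G(i) ∧ ¬G(l))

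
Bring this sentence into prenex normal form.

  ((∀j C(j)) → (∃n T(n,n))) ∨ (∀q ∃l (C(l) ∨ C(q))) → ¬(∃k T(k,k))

First replace A → B with ¬A ∨ B.
  ¬(¬(∀j C(j)) ∨ (∃n T(n,n)) ∨ (∀q ∃l (C(l) ∨ C(q)))) ∨ ¬(∃k T(k,k))
Drive negations inward (¬∀x A ≡ ∃x ¬A, ¬∃x A ≡ ∀x ¬A, De Morgan for ∧/∨):
  (∀j C(j)) ∧ (∀n ¬T(n,n)) ∧ (∃q ∀l (¬C(l) ∧ ¬C(q))) ∨ (∀k ¬T(k,k))
Pull the quantifiers to the front (each side's bound variable is not free in the other side):
  ∀j ∀n ∃q ∀l ∀k (C(j) ∧ ¬T(n,n) ∧ ¬C(l) ∧ ¬C(q) ∨ ¬T(k,k))

∀j ∀n ∃q ∀l ∀k (C(j) ∧ ¬T(n,n) ∧ ¬C(l) ∧ ¬C(q) ∨ ¬T(k,k))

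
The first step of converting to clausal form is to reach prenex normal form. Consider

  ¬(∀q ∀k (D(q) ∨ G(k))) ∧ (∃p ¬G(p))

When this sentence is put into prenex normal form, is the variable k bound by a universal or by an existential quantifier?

existential

Move each ¬ inward, flipping quantifiers it crosses:
  (∃q ∃k (¬D(q) ∧ ¬G(k))) ∧ (∃p ¬G(p))
All bound variables are already distinct, so no renaming is needed.
Finally move all quantifiers to the prefix:
  ∃q ∃k ∃p (¬D(q) ∧ ¬G(k) ∧ ¬G(p))
The quantifier ∀k sits under an odd number of negations, so it flips to ∃k.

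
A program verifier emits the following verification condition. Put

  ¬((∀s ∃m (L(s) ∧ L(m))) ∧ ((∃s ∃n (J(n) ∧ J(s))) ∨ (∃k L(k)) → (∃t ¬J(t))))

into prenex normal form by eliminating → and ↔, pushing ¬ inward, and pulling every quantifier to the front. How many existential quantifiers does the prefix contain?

4

First replace A → B with ¬A ∨ B.
  ¬((∀s ∃m (L(s) ∧ L(m))) ∧ (¬((∃s ∃n (J(n) ∧ J(s))) ∨ (∃k L(k))) ∨ (∃t ¬J(t))))
Push ¬ through the quantifiers and connectives to reach negation normal form:
  (∃s ∀m (¬L(s) ∨ ¬L(m))) ∨ ((∃s ∃n (J(n) ∧ J(s))) ∨ (∃k L(k))) ∧ (∀t J(t))
Standardize variables apart so no two quantifiers bind the same name: s↦w.
  (∃s ∀m (¬L(s) ∨ ¬L(m))) ∨ ((∃w ∃n (J(n) ∧ J(w))) ∨ (∃k L(k))) ∧ (∀t J(t))
Pull the quantifiers to the front (each side's bound variable is not free in the other side):
  ∃s ∀m ∃w ∃n ∃k ∀t (¬L(s) ∨ ¬L(m) ∨ (J(n) ∧ J(w) ∨ L(k)) ∧ J(t))
The prefix is ∃s ∀m ∃w ∃n ∃k ∀t: 2 universal, 4 existential.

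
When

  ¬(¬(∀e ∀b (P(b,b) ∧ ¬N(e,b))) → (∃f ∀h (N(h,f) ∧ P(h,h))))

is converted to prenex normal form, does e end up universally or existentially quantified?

existential

Rewrite implications/biconditionals: A → B as ¬A ∨ B.
  ¬(¬¬(∀e ∀b (P(b,b) ∧ ¬N(e,b))) ∨ (∃f ∀h (N(h,f) ∧ P(h,h))))
Push ¬ through the quantifiers and connectives to reach negation normal form:
  (∃e ∃b (¬P(b,b) ∨ N(e,b))) ∧ (∀f ∃h (¬N(h,f) ∨ ¬P(h,h)))
All bound variables are already distinct, so no renaming is needed.
Finally move all quantifiers to the prefix:
  ∃e ∃b ∀f ∃h ((¬P(b,b) ∨ N(e,b)) ∧ (¬N(h,f) ∨ ¬P(h,h)))
The quantifier ∀e sits under an odd number of negations (counting the antecedent side of each →), so it flips to ∃e.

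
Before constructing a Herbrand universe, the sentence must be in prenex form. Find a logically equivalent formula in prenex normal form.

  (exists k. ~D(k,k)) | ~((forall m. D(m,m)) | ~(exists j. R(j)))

exists k. exists m. exists j. (~D(k,k) | ~D(m,m) & R(j))

Move each ¬ inward, flipping quantifiers it crosses:
  (exists k. ~D(k,k)) | (exists m. ~D(m,m)) & (exists j. R(j))
All bound variables are already distinct, so no renaming is needed.
Finally move all quantifiers to the prefix:
  exists k. exists m. exists j. (~D(k,k) | ~D(m,m) & R(j))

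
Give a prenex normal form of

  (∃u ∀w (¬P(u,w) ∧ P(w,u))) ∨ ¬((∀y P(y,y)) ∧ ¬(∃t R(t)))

Push ¬ through the quantifiers and connectives to reach negation normal form:
  (∃u ∀w (¬P(u,w) ∧ P(w,u))) ∨ (∃y ¬P(y,y)) ∨ (∃t R(t))
All bound variables are already distinct, so no renaming is needed.
Finally move all quantifiers to the prefix:
  ∃u ∀w ∃y ∃t (¬P(u,w) ∧ P(w,u) ∨ ¬P(y,y) ∨ R(t))

∃u ∀w ∃y ∃t (¬P(u,w) ∧ P(w,u) ∨ ¬P(y,y) ∨ R(t))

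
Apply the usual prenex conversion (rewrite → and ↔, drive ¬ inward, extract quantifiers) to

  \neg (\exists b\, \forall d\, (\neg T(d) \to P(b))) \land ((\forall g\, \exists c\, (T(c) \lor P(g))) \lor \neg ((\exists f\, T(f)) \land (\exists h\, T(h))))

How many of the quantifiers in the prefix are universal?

4

First replace A → B with ¬A ∨ B.
  \neg (\exists b\, \forall d\, (\neg \neg T(d) \lor P(b))) \land ((\forall g\, \exists c\, (T(c) \lor P(g))) \lor \neg ((\exists f\, T(f)) \land (\exists h\, T(h))))
Move each ¬ inward, flipping quantifiers it crosses:
  (\forall b\, \exists d\, (\neg T(d) \land \neg P(b))) \land ((\forall g\, \exists c\, (T(c) \lor P(g))) \lor (\forall f\, \neg T(f)) \lor (\forall h\, \neg T(h)))
All bound variables are already distinct, so no renaming is needed.
Pull the quantifiers to the front (each side's bound variable is not free in the other side):
  \forall b\, \exists d\, \forall g\, \exists c\, \forall f\, \forall h\, (\neg T(d) \land \neg P(b) \land (T(c) \lor P(g) \lor \neg T(f) \lor \neg T(h)))
The prefix is \forall b \exists d \forall g \exists c \forall f \forall h: 4 universal, 2 existential.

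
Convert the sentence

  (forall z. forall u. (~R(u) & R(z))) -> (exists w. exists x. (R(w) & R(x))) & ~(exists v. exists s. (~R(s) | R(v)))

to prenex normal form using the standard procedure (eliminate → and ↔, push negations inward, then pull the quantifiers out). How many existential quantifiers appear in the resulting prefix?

Eliminate → and ↔ using ¬ and ∨.
  ~(forall z. forall u. (~R(u) & R(z))) | (exists w. exists x. (R(w) & R(x))) & ~(exists v. exists s. (~R(s) | R(v)))
Push ¬ through the quantifiers and connectives to reach negation normal form:
  (exists z. exists u. (R(u) | ~R(z))) | (exists w. exists x. (R(w) & R(x))) & (forall v. forall s. (R(s) & ~R(v)))
Extract every quantifier outward, since the variables are now distinct and don't occur free across branches:
  exists z. exists u. exists w. exists x. forall v. forall s. (R(u) | ~R(z) | R(w) & R(x) & R(s) & ~R(v))
The prefix is exists z exists u exists w exists x forall v forall s: 2 universal, 4 existential.

4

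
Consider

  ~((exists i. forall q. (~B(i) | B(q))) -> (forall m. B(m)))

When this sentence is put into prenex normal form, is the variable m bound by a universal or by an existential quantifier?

existential

First replace A → B with ¬A ∨ B.
  ~(~(exists i. forall q. (~B(i) | B(q))) | (forall m. B(m)))
Push ¬ through the quantifiers and connectives to reach negation normal form:
  (exists i. forall q. (~B(i) | B(q))) & (exists m. ~B(m))
Pull the quantifiers to the front (each side's bound variable is not free in the other side):
  exists i. forall q. exists m. ((~B(i) | B(q)) & ~B(m))
The quantifier forall m sits under an odd number of negations (counting the antecedent side of each →), so it flips to exists m.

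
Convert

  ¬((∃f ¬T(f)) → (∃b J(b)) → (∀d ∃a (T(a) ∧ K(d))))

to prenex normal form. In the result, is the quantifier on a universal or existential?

universal

First replace A → B with ¬A ∨ B.
  ¬(¬(∃f ¬T(f)) ∨ ¬(∃b J(b)) ∨ (∀d ∃a (T(a) ∧ K(d))))
Move each ¬ inward, flipping quantifiers it crosses:
  (∃f ¬T(f)) ∧ (∃b J(b)) ∧ (∃d ∀a (¬T(a) ∨ ¬K(d)))
Pull the quantifiers to the front (each side's bound variable is not free in the other side):
  ∃f ∃b ∃d ∀a (¬T(f) ∧ J(b) ∧ (¬T(a) ∨ ¬K(d)))
The quantifier ∃a sits under an odd number of negations (counting the antecedent side of each →), so it flips to ∀a.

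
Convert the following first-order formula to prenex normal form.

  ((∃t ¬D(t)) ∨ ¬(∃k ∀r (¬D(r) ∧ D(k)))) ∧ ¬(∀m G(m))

Drive negations inward (¬∀x A ≡ ∃x ¬A, ¬∃x A ≡ ∀x ¬A, De Morgan for ∧/∨):
  ((∃t ¬D(t)) ∨ (∀k ∃r (D(r) ∨ ¬D(k)))) ∧ (∃m ¬G(m))
All bound variables are already distinct, so no renaming is needed.
Finally move all quantifiers to the prefix:
  ∃t ∀k ∃r ∃m ((¬D(t) ∨ D(r) ∨ ¬D(k)) ∧ ¬G(m))

∃t ∀k ∃r ∃m ((¬D(t) ∨ D(r) ∨ ¬D(k)) ∧ ¬G(m))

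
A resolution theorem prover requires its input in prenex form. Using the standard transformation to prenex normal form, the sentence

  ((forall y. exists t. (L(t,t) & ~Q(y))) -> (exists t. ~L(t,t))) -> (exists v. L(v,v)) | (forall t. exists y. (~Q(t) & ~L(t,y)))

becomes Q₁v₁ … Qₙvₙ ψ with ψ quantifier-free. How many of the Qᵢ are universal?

Eliminate → and ↔ using ¬ and ∨.
  ~(~(forall y. exists t. (L(t,t) & ~Q(y))) | (exists t. ~L(t,t))) | (exists v. L(v,v)) | (forall t. exists y. (~Q(t) & ~L(t,y)))
Drive negations inward (¬∀x A ≡ ∃x ¬A, ¬∃x A ≡ ∀x ¬A, De Morgan for ∧/∨):
  (forall y. exists t. (L(t,t) & ~Q(y))) & (forall t. L(t,t)) | (exists v. L(v,v)) | (forall t. exists y. (~Q(t) & ~L(t,y)))
Rename bound variables to avoid capture: t↦p, t↦z, y↦v1.
  (forall y. exists t. (L(t,t) & ~Q(y))) & (forall p. L(p,p)) | (exists v. L(v,v)) | (forall z. exists v1. (~Q(z) & ~L(z,v1)))
Extract every quantifier outward, since the variables are now distinct and don't occur free across branches:
  forall y. exists t. forall p. exists v. forall z. exists v1. (L(t,t) & ~Q(y) & L(p,p) | L(v,v) | ~Q(z) & ~L(z,v1))
The prefix is forall y exists t forall p exists v forall z exists v1: 3 universal, 3 existential.

3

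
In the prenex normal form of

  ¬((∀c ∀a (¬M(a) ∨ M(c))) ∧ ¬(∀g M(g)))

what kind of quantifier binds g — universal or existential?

Move each ¬ inward, flipping quantifiers it crosses:
  (∃c ∃a (M(a) ∧ ¬M(c))) ∨ (∀g M(g))
All bound variables are already distinct, so no renaming is needed.
Finally move all quantifiers to the prefix:
  ∃c ∃a ∀g (M(a) ∧ ¬M(c) ∨ M(g))
The quantifier ∀g sits under an even number of negations, so it remains universal.

universal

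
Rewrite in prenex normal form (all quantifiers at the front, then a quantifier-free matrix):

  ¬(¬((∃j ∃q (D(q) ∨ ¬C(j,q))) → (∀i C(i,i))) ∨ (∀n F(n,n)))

First replace A → B with ¬A ∨ B.
  ¬(¬(¬(∃j ∃q (D(q) ∨ ¬C(j,q))) ∨ (∀i C(i,i))) ∨ (∀n F(n,n)))
Move each ¬ inward, flipping quantifiers it crosses:
  ((∀j ∀q (¬D(q) ∧ C(j,q))) ∨ (∀i C(i,i))) ∧ (∃n ¬F(n,n))
All bound variables are already distinct, so no renaming is needed.
Finally move all quantifiers to the prefix:
  ∀j ∀q ∀i ∃n ((¬D(q) ∧ C(j,q) ∨ C(i,i)) ∧ ¬F(n,n))

∀j ∀q ∀i ∃n ((¬D(q) ∧ C(j,q) ∨ C(i,i)) ∧ ¬F(n,n))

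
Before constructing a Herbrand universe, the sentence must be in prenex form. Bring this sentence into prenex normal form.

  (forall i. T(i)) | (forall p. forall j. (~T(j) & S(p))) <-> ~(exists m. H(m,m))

Eliminate → and ↔ using ¬ and ∨; A ↔ B as (¬A ∨ B) ∧ (¬B ∨ A).
  (~((forall i. T(i)) | (forall p. forall j. (~T(j) & S(p)))) | ~(exists m. H(m,m))) & (~~(exists m. H(m,m)) | (forall i. T(i)) | (forall p. forall j. (~T(j) & S(p))))
Move each ¬ inward, flipping quantifiers it crosses:
  ((exists i. ~T(i)) & (exists p. exists j. (T(j) | ~S(p))) | (forall m. ~H(m,m))) & ((exists m. H(m,m)) | (forall i. T(i)) | (forall p. forall j. (~T(j) & S(p))))
Rename bound variables to avoid capture: m↦a, i↦z, p↦u1, j↦y1.
  ((exists i. ~T(i)) & (exists p. exists j. (T(j) | ~S(p))) | (forall m. ~H(m,m))) & ((exists a. H(a,a)) | (forall z. T(z)) | (forall u1. forall y1. (~T(y1) & S(u1))))
Extract every quantifier outward, since the variables are now distinct and don't occur free across branches:
  exists i. exists p. exists j. forall m. exists a. forall z. forall u1. forall y1. ((~T(i) & (T(j) | ~S(p)) | ~H(m,m)) & (H(a,a) | T(z) | ~T(y1) & S(u1)))

exists i. exists p. exists j. forall m. exists a. forall z. forall u1. forall y1. ((~T(i) & (T(j) | ~S(p)) | ~H(m,m)) & (H(a,a) | T(z) | ~T(y1) & S(u1)))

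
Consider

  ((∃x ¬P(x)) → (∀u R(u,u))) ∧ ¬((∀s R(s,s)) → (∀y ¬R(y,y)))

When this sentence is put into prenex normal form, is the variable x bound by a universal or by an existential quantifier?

universal

Eliminate → and ↔ using ¬ and ∨.
  (¬(∃x ¬P(x)) ∨ (∀u R(u,u))) ∧ ¬(¬(∀s R(s,s)) ∨ (∀y ¬R(y,y)))
Move each ¬ inward, flipping quantifiers it crosses:
  ((∀x P(x)) ∨ (∀u R(u,u))) ∧ (∀s R(s,s)) ∧ (∃y R(y,y))
All bound variables are already distinct, so no renaming is needed.
Pull the quantifiers to the front (each side's bound variable is not free in the other side):
  ∀x ∀u ∀s ∃y ((P(x) ∨ R(u,u)) ∧ R(s,s) ∧ R(y,y))
The quantifier ∃x sits under an odd number of negations (counting the antecedent side of each →), so it flips to ∀x.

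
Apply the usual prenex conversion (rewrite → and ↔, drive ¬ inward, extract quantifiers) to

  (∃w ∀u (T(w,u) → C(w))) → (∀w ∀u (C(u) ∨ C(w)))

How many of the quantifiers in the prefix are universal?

3

First replace A → B with ¬A ∨ B.
  ¬(∃w ∀u (¬T(w,u) ∨ C(w))) ∨ (∀w ∀u (C(u) ∨ C(w)))
Drive negations inward (¬∀x A ≡ ∃x ¬A, ¬∃x A ≡ ∀x ¬A, De Morgan for ∧/∨):
  (∀w ∃u (T(w,u) ∧ ¬C(w))) ∨ (∀w ∀u (C(u) ∨ C(w)))
Standardize variables apart so no two quantifiers bind the same name: w↦v1, u↦b.
  (∀w ∃u (T(w,u) ∧ ¬C(w))) ∨ (∀v1 ∀b (C(b) ∨ C(v1)))
Pull the quantifiers to the front (each side's bound variable is not free in the other side):
  ∀w ∃u ∀v1 ∀b (T(w,u) ∧ ¬C(w) ∨ C(b) ∨ C(v1))
The prefix is ∀w ∃u ∀v1 ∀b: 3 universal, 1 existential.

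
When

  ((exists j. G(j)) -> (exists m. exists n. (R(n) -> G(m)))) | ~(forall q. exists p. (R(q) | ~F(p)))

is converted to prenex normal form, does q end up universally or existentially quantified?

existential

Rewrite implications/biconditionals: A → B as ¬A ∨ B.
  ~(exists j. G(j)) | (exists m. exists n. (~R(n) | G(m))) | ~(forall q. exists p. (R(q) | ~F(p)))
Move each ¬ inward, flipping quantifiers it crosses:
  (forall j. ~G(j)) | (exists m. exists n. (~R(n) | G(m))) | (exists q. forall p. (~R(q) & F(p)))
All bound variables are already distinct, so no renaming is needed.
Finally move all quantifiers to the prefix:
  forall j. exists m. exists n. exists q. forall p. (~G(j) | ~R(n) | G(m) | ~R(q) & F(p))
The quantifier forall q sits under an odd number of negations (counting the antecedent side of each →), so it flips to exists q.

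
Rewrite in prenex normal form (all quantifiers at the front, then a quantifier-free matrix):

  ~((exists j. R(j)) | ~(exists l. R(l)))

Drive negations inward (¬∀x A ≡ ∃x ¬A, ¬∃x A ≡ ∀x ¬A, De Morgan for ∧/∨):
  (forall j. ~R(j)) & (exists l. R(l))
Pull the quantifiers to the front (each side's bound variable is not free in the other side):
  forall j. exists l. (~R(j) & R(l))

forall j. exists l. (~R(j) & R(l))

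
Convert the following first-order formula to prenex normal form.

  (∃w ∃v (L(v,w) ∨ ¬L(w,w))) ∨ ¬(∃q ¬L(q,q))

Move each ¬ inward, flipping quantifiers it crosses:
  (∃w ∃v (L(v,w) ∨ ¬L(w,w))) ∨ (∀q L(q,q))
All bound variables are already distinct, so no renaming is needed.
Pull the quantifiers to the front (each side's bound variable is not free in the other side):
  ∃w ∃v ∀q (L(v,w) ∨ ¬L(w,w) ∨ L(q,q))

∃w ∃v ∀q (L(v,w) ∨ ¬L(w,w) ∨ L(q,q))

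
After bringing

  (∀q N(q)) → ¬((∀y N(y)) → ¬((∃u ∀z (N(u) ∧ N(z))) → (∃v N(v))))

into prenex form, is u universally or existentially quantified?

Eliminate → and ↔ using ¬ and ∨.
  ¬(∀q N(q)) ∨ ¬(¬(∀y N(y)) ∨ ¬(¬(∃u ∀z (N(u) ∧ N(z))) ∨ (∃v N(v))))
Move each ¬ inward, flipping quantifiers it crosses:
  (∃q ¬N(q)) ∨ (∀y N(y)) ∧ ((∀u ∃z (¬N(u) ∨ ¬N(z))) ∨ (∃v N(v)))
All bound variables are already distinct, so no renaming is needed.
Finally move all quantifiers to the prefix:
  ∃q ∀y ∀u ∃z ∃v (¬N(q) ∨ N(y) ∧ (¬N(u) ∨ ¬N(z) ∨ N(v)))
The quantifier ∃u sits under an odd number of negations (counting the antecedent side of each →), so it flips to ∀u.

universal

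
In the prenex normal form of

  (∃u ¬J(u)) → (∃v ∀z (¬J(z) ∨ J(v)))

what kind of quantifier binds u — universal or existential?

universal

First replace A → B with ¬A ∨ B.
  ¬(∃u ¬J(u)) ∨ (∃v ∀z (¬J(z) ∨ J(v)))
Push ¬ through the quantifiers and connectives to reach negation normal form:
  (∀u J(u)) ∨ (∃v ∀z (¬J(z) ∨ J(v)))
Pull the quantifiers to the front (each side's bound variable is not free in the other side):
  ∀u ∃v ∀z (J(u) ∨ ¬J(z) ∨ J(v))
The quantifier ∃u sits under an odd number of negations (counting the antecedent side of each →), so it flips to ∀u.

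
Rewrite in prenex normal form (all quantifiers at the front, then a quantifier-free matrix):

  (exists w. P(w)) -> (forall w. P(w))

forall w. forall v1. (~P(w) | P(v1))

Rewrite implications/biconditionals: A → B as ¬A ∨ B.
  ~(exists w. P(w)) | (forall w. P(w))
Drive negations inward (¬∀x A ≡ ∃x ¬A, ¬∃x A ≡ ∀x ¬A, De Morgan for ∧/∨):
  (forall w. ~P(w)) | (forall w. P(w))
Standardize variables apart so no two quantifiers bind the same name: w↦v1.
  (forall w. ~P(w)) | (forall v1. P(v1))
Extract every quantifier outward, since the variables are now distinct and don't occur free across branches:
  forall w. forall v1. (~P(w) | P(v1))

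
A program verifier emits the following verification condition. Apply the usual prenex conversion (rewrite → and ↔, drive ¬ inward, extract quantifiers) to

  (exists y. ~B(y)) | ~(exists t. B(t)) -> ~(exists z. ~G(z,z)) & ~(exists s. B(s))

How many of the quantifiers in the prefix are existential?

Eliminate → and ↔ using ¬ and ∨.
  ~((exists y. ~B(y)) | ~(exists t. B(t))) | ~(exists z. ~G(z,z)) & ~(exists s. B(s))
Move each ¬ inward, flipping quantifiers it crosses:
  (forall y. B(y)) & (exists t. B(t)) | (forall z. G(z,z)) & (forall s. ~B(s))
All bound variables are already distinct, so no renaming is needed.
Extract every quantifier outward, since the variables are now distinct and don't occur free across branches:
  forall y. exists t. forall z. forall s. (B(y) & B(t) | G(z,z) & ~B(s))
The prefix is forall y exists t forall z forall s: 3 universal, 1 existential.

1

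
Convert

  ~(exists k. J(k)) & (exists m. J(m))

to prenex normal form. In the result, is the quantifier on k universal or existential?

Drive negations inward (¬∀x A ≡ ∃x ¬A, ¬∃x A ≡ ∀x ¬A, De Morgan for ∧/∨):
  (forall k. ~J(k)) & (exists m. J(m))
All bound variables are already distinct, so no renaming is needed.
Finally move all quantifiers to the prefix:
  forall k. exists m. (~J(k) & J(m))
The quantifier exists k sits under an odd number of negations, so it flips to forall k.

universal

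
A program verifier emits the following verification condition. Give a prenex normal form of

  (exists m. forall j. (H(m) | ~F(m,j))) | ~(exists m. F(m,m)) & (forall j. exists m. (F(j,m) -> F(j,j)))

exists m. forall j. forall a. forall x. exists x1. (H(m) | ~F(m,j) | ~F(a,a) & (~F(x,x1) | F(x,x)))

Rewrite implications/biconditionals: A → B as ¬A ∨ B.
  (exists m. forall j. (H(m) | ~F(m,j))) | ~(exists m. F(m,m)) & (forall j. exists m. (~F(j,m) | F(j,j)))
Push ¬ through the quantifiers and connectives to reach negation normal form:
  (exists m. forall j. (H(m) | ~F(m,j))) | (forall m. ~F(m,m)) & (forall j. exists m. (~F(j,m) | F(j,j)))
Rename bound variables to avoid capture: m↦a, j↦x, m↦x1.
  (exists m. forall j. (H(m) | ~F(m,j))) | (forall a. ~F(a,a)) & (forall x. exists x1. (~F(x,x1) | F(x,x)))
Finally move all quantifiers to the prefix:
  exists m. forall j. forall a. forall x. exists x1. (H(m) | ~F(m,j) | ~F(a,a) & (~F(x,x1) | F(x,x)))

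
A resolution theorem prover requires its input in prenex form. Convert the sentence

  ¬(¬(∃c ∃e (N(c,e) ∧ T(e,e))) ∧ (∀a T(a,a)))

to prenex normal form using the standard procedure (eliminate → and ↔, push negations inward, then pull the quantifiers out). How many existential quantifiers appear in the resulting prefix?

Move each ¬ inward, flipping quantifiers it crosses:
  (∃c ∃e (N(c,e) ∧ T(e,e))) ∨ (∃a ¬T(a,a))
All bound variables are already distinct, so no renaming is needed.
Pull the quantifiers to the front (each side's bound variable is not free in the other side):
  ∃c ∃e ∃a (N(c,e) ∧ T(e,e) ∨ ¬T(a,a))
The prefix is ∃c ∃e ∃a: 0 universal, 3 existential.

3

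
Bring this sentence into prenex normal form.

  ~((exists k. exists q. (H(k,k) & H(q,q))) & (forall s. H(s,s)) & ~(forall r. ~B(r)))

Drive negations inward (¬∀x A ≡ ∃x ¬A, ¬∃x A ≡ ∀x ¬A, De Morgan for ∧/∨):
  (forall k. forall q. (~H(k,k) | ~H(q,q))) | (exists s. ~H(s,s)) | (forall r. ~B(r))
All bound variables are already distinct, so no renaming is needed.
Extract every quantifier outward, since the variables are now distinct and don't occur free across branches:
  forall k. forall q. exists s. forall r. (~H(k,k) | ~H(q,q) | ~H(s,s) | ~B(r))

forall k. forall q. exists s. forall r. (~H(k,k) | ~H(q,q) | ~H(s,s) | ~B(r))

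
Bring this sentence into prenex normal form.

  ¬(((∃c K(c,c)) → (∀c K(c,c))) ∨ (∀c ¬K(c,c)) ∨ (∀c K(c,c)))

∃c ∃q ∃y ∃a (K(c,c) ∧ ¬K(q,q) ∧ K(y,y) ∧ ¬K(a,a))

Rewrite implications/biconditionals: A → B as ¬A ∨ B.
  ¬(¬(∃c K(c,c)) ∨ (∀c K(c,c)) ∨ (∀c ¬K(c,c)) ∨ (∀c K(c,c)))
Drive negations inward (¬∀x A ≡ ∃x ¬A, ¬∃x A ≡ ∀x ¬A, De Morgan for ∧/∨):
  (∃c K(c,c)) ∧ (∃c ¬K(c,c)) ∧ (∃c K(c,c)) ∧ (∃c ¬K(c,c))
Give each quantifier a distinct variable: c↦q, c↦y, c↦a.
  (∃c K(c,c)) ∧ (∃q ¬K(q,q)) ∧ (∃y K(y,y)) ∧ (∃a ¬K(a,a))
Pull the quantifiers to the front (each side's bound variable is not free in the other side):
  ∃c ∃q ∃y ∃a (K(c,c) ∧ ¬K(q,q) ∧ K(y,y) ∧ ¬K(a,a))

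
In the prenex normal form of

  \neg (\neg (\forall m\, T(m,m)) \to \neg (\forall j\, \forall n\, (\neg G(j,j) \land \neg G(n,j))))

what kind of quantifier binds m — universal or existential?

First replace A → B with ¬A ∨ B.
  \neg (\neg \neg (\forall m\, T(m,m)) \lor \neg (\forall j\, \forall n\, (\neg G(j,j) \land \neg G(n,j))))
Move each ¬ inward, flipping quantifiers it crosses:
  (\exists m\, \neg T(m,m)) \land (\forall j\, \forall n\, (\neg G(j,j) \land \neg G(n,j)))
All bound variables are already distinct, so no renaming is needed.
Extract every quantifier outward, since the variables are now distinct and don't occur free across branches:
  \exists m\, \forall j\, \forall n\, (\neg T(m,m) \land \neg G(j,j) \land \neg G(n,j))
The quantifier \forall m sits under an odd number of negations (counting the antecedent side of each →), so it flips to \exists m.

existential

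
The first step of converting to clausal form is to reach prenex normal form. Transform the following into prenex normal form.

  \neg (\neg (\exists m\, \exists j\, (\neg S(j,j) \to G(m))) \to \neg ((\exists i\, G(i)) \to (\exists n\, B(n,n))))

\forall m\, \forall j\, \forall i\, \exists n\, (\neg S(j,j) \land \neg G(m) \land (\neg G(i) \lor B(n,n)))

Eliminate → and ↔ using ¬ and ∨.
  \neg (\neg \neg (\exists m\, \exists j\, (\neg \neg S(j,j) \lor G(m))) \lor \neg (\neg (\exists i\, G(i)) \lor (\exists n\, B(n,n))))
Drive negations inward (¬∀x A ≡ ∃x ¬A, ¬∃x A ≡ ∀x ¬A, De Morgan for ∧/∨):
  (\forall m\, \forall j\, (\neg S(j,j) \land \neg G(m))) \land ((\forall i\, \neg G(i)) \lor (\exists n\, B(n,n)))
Finally move all quantifiers to the prefix:
  \forall m\, \forall j\, \forall i\, \exists n\, (\neg S(j,j) \land \neg G(m) \land (\neg G(i) \lor B(n,n)))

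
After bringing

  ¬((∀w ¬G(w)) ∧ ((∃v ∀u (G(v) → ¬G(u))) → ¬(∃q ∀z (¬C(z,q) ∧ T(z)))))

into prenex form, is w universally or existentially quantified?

existential

Eliminate → and ↔ using ¬ and ∨.
  ¬((∀w ¬G(w)) ∧ (¬(∃v ∀u (¬G(v) ∨ ¬G(u))) ∨ ¬(∃q ∀z (¬C(z,q) ∧ T(z)))))
Move each ¬ inward, flipping quantifiers it crosses:
  (∃w G(w)) ∨ (∃v ∀u (¬G(v) ∨ ¬G(u))) ∧ (∃q ∀z (¬C(z,q) ∧ T(z)))
All bound variables are already distinct, so no renaming is needed.
Pull the quantifiers to the front (each side's bound variable is not free in the other side):
  ∃w ∃v ∀u ∃q ∀z (G(w) ∨ (¬G(v) ∨ ¬G(u)) ∧ ¬C(z,q) ∧ T(z))
The quantifier ∀w sits under an odd number of negations (counting the antecedent side of each →), so it flips to ∃w.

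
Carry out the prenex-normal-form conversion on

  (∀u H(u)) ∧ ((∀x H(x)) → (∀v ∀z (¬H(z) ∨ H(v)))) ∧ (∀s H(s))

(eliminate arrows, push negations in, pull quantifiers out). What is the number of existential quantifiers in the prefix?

1

First replace A → B with ¬A ∨ B.
  (∀u H(u)) ∧ (¬(∀x H(x)) ∨ (∀v ∀z (¬H(z) ∨ H(v)))) ∧ (∀s H(s))
Drive negations inward (¬∀x A ≡ ∃x ¬A, ¬∃x A ≡ ∀x ¬A, De Morgan for ∧/∨):
  (∀u H(u)) ∧ ((∃x ¬H(x)) ∨ (∀v ∀z (¬H(z) ∨ H(v)))) ∧ (∀s H(s))
Pull the quantifiers to the front (each side's bound variable is not free in the other side):
  ∀u ∃x ∀v ∀z ∀s (H(u) ∧ (¬H(x) ∨ ¬H(z) ∨ H(v)) ∧ H(s))
The prefix is ∀u ∃x ∀v ∀z ∀s: 4 universal, 1 existential.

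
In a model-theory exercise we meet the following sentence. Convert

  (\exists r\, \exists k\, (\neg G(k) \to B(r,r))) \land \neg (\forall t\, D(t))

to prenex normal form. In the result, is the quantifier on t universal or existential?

existential

Rewrite implications/biconditionals: A → B as ¬A ∨ B.
  (\exists r\, \exists k\, (\neg \neg G(k) \lor B(r,r))) \land \neg (\forall t\, D(t))
Drive negations inward (¬∀x A ≡ ∃x ¬A, ¬∃x A ≡ ∀x ¬A, De Morgan for ∧/∨):
  (\exists r\, \exists k\, (G(k) \lor B(r,r))) \land (\exists t\, \neg D(t))
Finally move all quantifiers to the prefix:
  \exists r\, \exists k\, \exists t\, ((G(k) \lor B(r,r)) \land \neg D(t))
The quantifier \forall t sits under an odd number of negations (counting the antecedent side of each →), so it flips to \exists t.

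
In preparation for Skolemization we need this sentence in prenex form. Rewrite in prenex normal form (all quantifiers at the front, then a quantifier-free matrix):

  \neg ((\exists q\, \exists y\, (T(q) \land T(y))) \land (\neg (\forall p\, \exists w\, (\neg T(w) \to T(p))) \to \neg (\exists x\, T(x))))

Eliminate → and ↔ using ¬ and ∨.
  \neg ((\exists q\, \exists y\, (T(q) \land T(y))) \land (\neg \neg (\forall p\, \exists w\, (\neg \neg T(w) \lor T(p))) \lor \neg (\exists x\, T(x))))
Push ¬ through the quantifiers and connectives to reach negation normal form:
  (\forall q\, \forall y\, (\neg T(q) \lor \neg T(y))) \lor (\exists p\, \forall w\, (\neg T(w) \land \neg T(p))) \land (\exists x\, T(x))
Finally move all quantifiers to the prefix:
  \forall q\, \forall y\, \exists p\, \forall w\, \exists x\, (\neg T(q) \lor \neg T(y) \lor \neg T(w) \land \neg T(p) \land T(x))

\forall q\, \forall y\, \exists p\, \forall w\, \exists x\, (\neg T(q) \lor \neg T(y) \lor \neg T(w) \land \neg T(p) \land T(x))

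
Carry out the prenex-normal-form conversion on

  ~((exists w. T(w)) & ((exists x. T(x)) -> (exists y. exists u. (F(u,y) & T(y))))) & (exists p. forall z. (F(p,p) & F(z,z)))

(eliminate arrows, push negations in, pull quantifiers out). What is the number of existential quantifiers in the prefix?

2

Eliminate → and ↔ using ¬ and ∨.
  ~((exists w. T(w)) & (~(exists x. T(x)) | (exists y. exists u. (F(u,y) & T(y))))) & (exists p. forall z. (F(p,p) & F(z,z)))
Drive negations inward (¬∀x A ≡ ∃x ¬A, ¬∃x A ≡ ∀x ¬A, De Morgan for ∧/∨):
  ((forall w. ~T(w)) | (exists x. T(x)) & (forall y. forall u. (~F(u,y) | ~T(y)))) & (exists p. forall z. (F(p,p) & F(z,z)))
All bound variables are already distinct, so no renaming is needed.
Extract every quantifier outward, since the variables are now distinct and don't occur free across branches:
  forall w. exists x. forall y. forall u. exists p. forall z. ((~T(w) | T(x) & (~F(u,y) | ~T(y))) & F(p,p) & F(z,z))
The prefix is forall w exists x forall y forall u exists p forall z: 4 universal, 2 existential.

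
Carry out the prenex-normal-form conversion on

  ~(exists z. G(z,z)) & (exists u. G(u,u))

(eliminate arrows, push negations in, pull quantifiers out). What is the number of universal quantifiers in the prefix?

Push ¬ through the quantifiers and connectives to reach negation normal form:
  (forall z. ~G(z,z)) & (exists u. G(u,u))
All bound variables are already distinct, so no renaming is needed.
Pull the quantifiers to the front (each side's bound variable is not free in the other side):
  forall z. exists u. (~G(z,z) & G(u,u))
The prefix is forall z exists u: 1 universal, 1 existential.

1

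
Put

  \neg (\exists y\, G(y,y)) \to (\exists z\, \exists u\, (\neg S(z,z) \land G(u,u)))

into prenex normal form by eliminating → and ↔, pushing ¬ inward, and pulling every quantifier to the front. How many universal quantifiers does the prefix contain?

0

First replace A → B with ¬A ∨ B.
  \neg \neg (\exists y\, G(y,y)) \lor (\exists z\, \exists u\, (\neg S(z,z) \land G(u,u)))
Push ¬ through the quantifiers and connectives to reach negation normal form:
  (\exists y\, G(y,y)) \lor (\exists z\, \exists u\, (\neg S(z,z) \land G(u,u)))
Pull the quantifiers to the front (each side's bound variable is not free in the other side):
  \exists y\, \exists z\, \exists u\, (G(y,y) \lor \neg S(z,z) \land G(u,u))
The prefix is \exists y \exists z \exists u: 0 universal, 3 existential.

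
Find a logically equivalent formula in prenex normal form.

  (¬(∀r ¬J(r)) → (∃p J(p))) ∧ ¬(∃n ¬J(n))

Eliminate → and ↔ using ¬ and ∨.
  (¬¬(∀r ¬J(r)) ∨ (∃p J(p))) ∧ ¬(∃n ¬J(n))
Move each ¬ inward, flipping quantifiers it crosses:
  ((∀r ¬J(r)) ∨ (∃p J(p))) ∧ (∀n J(n))
All bound variables are already distinct, so no renaming is needed.
Finally move all quantifiers to the prefix:
  ∀r ∃p ∀n ((¬J(r) ∨ J(p)) ∧ J(n))

∀r ∃p ∀n ((¬J(r) ∨ J(p)) ∧ J(n))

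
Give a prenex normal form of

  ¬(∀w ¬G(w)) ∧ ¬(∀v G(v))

∃w ∃v (G(w) ∧ ¬G(v))

Push ¬ through the quantifiers and connectives to reach negation normal form:
  (∃w G(w)) ∧ (∃v ¬G(v))
All bound variables are already distinct, so no renaming is needed.
Pull the quantifiers to the front (each side's bound variable is not free in the other side):
  ∃w ∃v (G(w) ∧ ¬G(v))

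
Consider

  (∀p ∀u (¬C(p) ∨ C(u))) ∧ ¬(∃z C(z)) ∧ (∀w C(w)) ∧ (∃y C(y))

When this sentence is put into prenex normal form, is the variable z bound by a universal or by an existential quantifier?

universal

Move each ¬ inward, flipping quantifiers it crosses:
  (∀p ∀u (¬C(p) ∨ C(u))) ∧ (∀z ¬C(z)) ∧ (∀w C(w)) ∧ (∃y C(y))
All bound variables are already distinct, so no renaming is needed.
Pull the quantifiers to the front (each side's bound variable is not free in the other side):
  ∀p ∀u ∀z ∀w ∃y ((¬C(p) ∨ C(u)) ∧ ¬C(z) ∧ C(w) ∧ C(y))
The quantifier ∃z sits under an odd number of negations, so it flips to ∀z.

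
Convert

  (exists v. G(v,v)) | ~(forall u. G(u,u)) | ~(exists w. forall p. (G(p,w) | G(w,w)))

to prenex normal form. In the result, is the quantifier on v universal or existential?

Push ¬ through the quantifiers and connectives to reach negation normal form:
  (exists v. G(v,v)) | (exists u. ~G(u,u)) | (forall w. exists p. (~G(p,w) & ~G(w,w)))
Extract every quantifier outward, since the variables are now distinct and don't occur free across branches:
  exists v. exists u. forall w. exists p. (G(v,v) | ~G(u,u) | ~G(p,w) & ~G(w,w))
The quantifier exists v sits under an even number of negations, so it remains existential.

existential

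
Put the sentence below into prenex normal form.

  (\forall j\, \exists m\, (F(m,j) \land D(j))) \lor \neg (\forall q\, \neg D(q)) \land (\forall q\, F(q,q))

\forall j\, \exists m\, \exists q\, \forall x\, (F(m,j) \land D(j) \lor D(q) \land F(x,x))

Move each ¬ inward, flipping quantifiers it crosses:
  (\forall j\, \exists m\, (F(m,j) \land D(j))) \lor (\exists q\, D(q)) \land (\forall q\, F(q,q))
Rename bound variables to avoid capture: q↦x.
  (\forall j\, \exists m\, (F(m,j) \land D(j))) \lor (\exists q\, D(q)) \land (\forall x\, F(x,x))
Finally move all quantifiers to the prefix:
  \forall j\, \exists m\, \exists q\, \forall x\, (F(m,j) \land D(j) \lor D(q) \land F(x,x))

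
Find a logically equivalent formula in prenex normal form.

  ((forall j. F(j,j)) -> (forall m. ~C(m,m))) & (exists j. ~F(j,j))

Eliminate → and ↔ using ¬ and ∨.
  (~(forall j. F(j,j)) | (forall m. ~C(m,m))) & (exists j. ~F(j,j))
Push ¬ through the quantifiers and connectives to reach negation normal form:
  ((exists j. ~F(j,j)) | (forall m. ~C(m,m))) & (exists j. ~F(j,j))
Rename bound variables to avoid capture: j↦z1.
  ((exists j. ~F(j,j)) | (forall m. ~C(m,m))) & (exists z1. ~F(z1,z1))
Pull the quantifiers to the front (each side's bound variable is not free in the other side):
  exists j. forall m. exists z1. ((~F(j,j) | ~C(m,m)) & ~F(z1,z1))

exists j. forall m. exists z1. ((~F(j,j) | ~C(m,m)) & ~F(z1,z1))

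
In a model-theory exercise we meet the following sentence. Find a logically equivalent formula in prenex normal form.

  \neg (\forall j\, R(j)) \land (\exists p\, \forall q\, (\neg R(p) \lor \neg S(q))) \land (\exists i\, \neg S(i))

Move each ¬ inward, flipping quantifiers it crosses:
  (\exists j\, \neg R(j)) \land (\exists p\, \forall q\, (\neg R(p) \lor \neg S(q))) \land (\exists i\, \neg S(i))
Pull the quantifiers to the front (each side's bound variable is not free in the other side):
  \exists j\, \exists p\, \forall q\, \exists i\, (\neg R(j) \land (\neg R(p) \lor \neg S(q)) \land \neg S(i))

\exists j\, \exists p\, \forall q\, \exists i\, (\neg R(j) \land (\neg R(p) \lor \neg S(q)) \land \neg S(i))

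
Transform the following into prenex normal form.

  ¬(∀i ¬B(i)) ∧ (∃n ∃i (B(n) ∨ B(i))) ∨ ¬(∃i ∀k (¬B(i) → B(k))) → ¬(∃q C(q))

First replace A → B with ¬A ∨ B.
  ¬(¬(∀i ¬B(i)) ∧ (∃n ∃i (B(n) ∨ B(i))) ∨ ¬(∃i ∀k (¬¬B(i) ∨ B(k)))) ∨ ¬(∃q C(q))
Drive negations inward (¬∀x A ≡ ∃x ¬A, ¬∃x A ≡ ∀x ¬A, De Morgan for ∧/∨):
  ((∀i ¬B(i)) ∨ (∀n ∀i (¬B(n) ∧ ¬B(i)))) ∧ (∃i ∀k (B(i) ∨ B(k))) ∨ (∀q ¬C(q))
Standardize variables apart so no two quantifiers bind the same name: i↦u1, i↦w1.
  ((∀i ¬B(i)) ∨ (∀n ∀u1 (¬B(n) ∧ ¬B(u1)))) ∧ (∃w1 ∀k (B(w1) ∨ B(k))) ∨ (∀q ¬C(q))
Pull the quantifiers to the front (each side's bound variable is not free in the other side):
  ∀i ∀n ∀u1 ∃w1 ∀k ∀q ((¬B(i) ∨ ¬B(n) ∧ ¬B(u1)) ∧ (B(w1) ∨ B(k)) ∨ ¬C(q))

∀i ∀n ∀u1 ∃w1 ∀k ∀q ((¬B(i) ∨ ¬B(n) ∧ ¬B(u1)) ∧ (B(w1) ∨ B(k)) ∨ ¬C(q))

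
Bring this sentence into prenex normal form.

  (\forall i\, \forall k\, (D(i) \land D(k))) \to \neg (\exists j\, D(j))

First replace A → B with ¬A ∨ B.
  \neg (\forall i\, \forall k\, (D(i) \land D(k))) \lor \neg (\exists j\, D(j))
Push ¬ through the quantifiers and connectives to reach negation normal form:
  (\exists i\, \exists k\, (\neg D(i) \lor \neg D(k))) \lor (\forall j\, \neg D(j))
All bound variables are already distinct, so no renaming is needed.
Finally move all quantifiers to the prefix:
  \exists i\, \exists k\, \forall j\, (\neg D(i) \lor \neg D(k) \lor \neg D(j))

\exists i\, \exists k\, \forall j\, (\neg D(i) \lor \neg D(k) \lor \neg D(j))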